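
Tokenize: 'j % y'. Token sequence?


Scan left to right, longest-match per lexeme
Tokens: ID(j), OP(%), ID(y)


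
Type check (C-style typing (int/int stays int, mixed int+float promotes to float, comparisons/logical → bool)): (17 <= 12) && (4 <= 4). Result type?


Operand types: bool && bool
Rule: logical operators take bool operands and yield bool
Result type: bool


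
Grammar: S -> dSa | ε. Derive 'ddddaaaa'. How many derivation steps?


Derivation: S => dSa => ddSaa => dddSaaa => ddddSaaaa => ddddaaaa
Steps: 5


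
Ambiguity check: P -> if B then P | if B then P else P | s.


dangling else: 'if B then if B then s else s' parses two ways
Ambiguous


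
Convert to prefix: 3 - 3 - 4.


left-to-right (same/higher precedence on left): tree is (- (- 3 3) 4)
Prefix: - - 3 3 4


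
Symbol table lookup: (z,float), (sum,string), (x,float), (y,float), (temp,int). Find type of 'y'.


Lookup 'y' → type float


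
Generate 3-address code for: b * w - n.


Break into single-operator statements:
t1 = b * w
t2 = t1 - n


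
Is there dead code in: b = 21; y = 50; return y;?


b is assigned but never read
Dead: 'b = 21'


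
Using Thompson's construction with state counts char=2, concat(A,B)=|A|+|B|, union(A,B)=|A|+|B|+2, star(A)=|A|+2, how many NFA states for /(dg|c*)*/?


Syntax tree has 3 char leaf(s), 1 union(s), 2 star(s)
chars contribute 3×2 = 6; each union adds +2; each star adds +2
Total: 6 + 2 + 4 = 12 states


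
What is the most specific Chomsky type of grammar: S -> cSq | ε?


Single nonterminal LHS, but c^n q^n is not regular
Classification: Type 2 (Context-Free)


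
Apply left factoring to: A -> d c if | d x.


Common prefix: 'd'
Factored: A -> d A', A' -> c if | x


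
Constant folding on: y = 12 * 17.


12 * 17 = 204 at compile time
Optimized: y = 204


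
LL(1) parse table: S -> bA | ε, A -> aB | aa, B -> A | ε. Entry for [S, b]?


For [S, b]: 'b' ∈ FIRST(bA)
Entry: S -> bA


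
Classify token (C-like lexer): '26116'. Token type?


Pattern: digits only
Type: INTEGER_LITERAL


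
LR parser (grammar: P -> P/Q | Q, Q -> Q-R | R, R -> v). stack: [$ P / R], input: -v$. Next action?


'R' (not preceded by Q-) is the handle for Q -> R
Action: reduce (Q -> R)


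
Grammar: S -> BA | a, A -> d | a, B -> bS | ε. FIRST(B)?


Per alternative of B: FIRST(bS) = {b}; FIRST(ε) = {ε}
FIRST(B) = {b, ε}


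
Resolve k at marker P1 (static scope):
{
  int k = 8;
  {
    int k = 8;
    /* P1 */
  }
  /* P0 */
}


k declared in the same block as P1
k = 8


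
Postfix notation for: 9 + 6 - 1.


Left to right (same or higher precedence on left)
Postfix: 9 6 + 1 -


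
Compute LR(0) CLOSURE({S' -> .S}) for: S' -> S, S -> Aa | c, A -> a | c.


Start: S' -> .S
For each item with dot before a nonterminal B, add B -> .γ for every B-production
Closure: [S' -> .S, S -> .Aa, S -> .c, A -> .a, A -> .c]


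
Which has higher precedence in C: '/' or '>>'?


'/' is multiplicative (level 10); '>>' is shift (level 8)
Higher level binds tighter
'/' has higher precedence than '>>'


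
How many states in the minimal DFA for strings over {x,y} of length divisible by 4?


Track length mod 4: states 0..3, accept at 0
Minimal DFA: 4 states


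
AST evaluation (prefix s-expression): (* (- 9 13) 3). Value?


Evaluate inner: (- 9 13) = -4
Evaluate root: (* -4 3) = -12
Result: -12


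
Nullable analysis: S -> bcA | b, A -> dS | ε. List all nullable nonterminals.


A nonterminal is nullable iff some alternative derives ε (directly, or every symbol in it is nullable)
Nullable: {A}


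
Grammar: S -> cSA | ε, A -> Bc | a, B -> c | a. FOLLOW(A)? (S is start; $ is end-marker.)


$ ∈ FOLLOW(S). For each A -> αBβ: add FIRST(β)\{ε} to FOLLOW(B); if β nullable, add FOLLOW(A).
FOLLOW(A) = {$, a, c}


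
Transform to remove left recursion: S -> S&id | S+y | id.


Left-recursive alternatives: S&id, S+y; non-recursive: id
Introduce S': S -> idS', S' -> &idS' | +yS' | ε


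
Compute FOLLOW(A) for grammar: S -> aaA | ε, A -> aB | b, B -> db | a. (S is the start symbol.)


$ ∈ FOLLOW(S). For each A -> αBβ: add FIRST(β)\{ε} to FOLLOW(B); if β nullable, add FOLLOW(A).
FOLLOW(A) = {$}


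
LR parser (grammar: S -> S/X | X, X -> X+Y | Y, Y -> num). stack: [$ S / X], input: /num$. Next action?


handle 'S/X' on top; lookahead ∈ FOLLOW(S) = {/, $}
Action: reduce (S -> S/X)


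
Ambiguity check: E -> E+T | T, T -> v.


precedence layered via separate nonterminal T: deterministic
Unambiguous


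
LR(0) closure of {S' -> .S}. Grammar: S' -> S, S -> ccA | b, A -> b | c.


Start: S' -> .S
For each item with dot before a nonterminal B, add B -> .γ for every B-production
Closure: [S' -> .S, S -> .ccA, S -> .b]


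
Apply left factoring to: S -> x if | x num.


Common prefix: 'x'
Factored: S -> x S', S' -> if | num


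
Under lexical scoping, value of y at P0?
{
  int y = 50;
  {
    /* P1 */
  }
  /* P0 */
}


y declared in the same block as P0
y = 50


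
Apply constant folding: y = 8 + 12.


8 + 12 = 20 at compile time
Optimized: y = 20


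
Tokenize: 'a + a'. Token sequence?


Scan left to right, longest-match per lexeme
Tokens: ID(a), OP(+), ID(a)


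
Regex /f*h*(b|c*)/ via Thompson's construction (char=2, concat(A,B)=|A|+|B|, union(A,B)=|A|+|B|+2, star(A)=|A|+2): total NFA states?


Syntax tree has 4 char leaf(s), 1 union(s), 3 star(s)
chars contribute 4×2 = 8; each union adds +2; each star adds +2
Total: 8 + 2 + 6 = 16 states


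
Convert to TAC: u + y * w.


Break into single-operator statements:
t1 = y * w
t2 = u + t1


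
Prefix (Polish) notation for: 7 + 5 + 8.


left-to-right (same/higher precedence on left): tree is (+ (+ 7 5) 8)
Prefix: + + 7 5 8


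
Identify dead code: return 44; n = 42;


statement follows a return and is unreachable
Dead: 'n = 42'


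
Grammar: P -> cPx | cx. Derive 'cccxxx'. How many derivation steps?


Derivation: P => cPx => ccPxx => cccxxx
Steps: 3


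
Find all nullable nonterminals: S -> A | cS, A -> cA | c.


A nonterminal is nullable iff some alternative derives ε (directly, or every symbol in it is nullable)
Nullable: {}


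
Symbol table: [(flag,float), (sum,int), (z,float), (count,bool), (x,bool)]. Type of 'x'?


Lookup 'x' → type bool


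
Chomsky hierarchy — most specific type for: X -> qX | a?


Right-linear: every RHS is a terminal or a terminal followed by one nonterminal
Classification: Type 3 (Regular)


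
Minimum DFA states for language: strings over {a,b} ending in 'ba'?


Track the longest suffix of input matching a prefix of 'ba': 3 classes (prefixes of length 0..2)
Minimal DFA: 3 states


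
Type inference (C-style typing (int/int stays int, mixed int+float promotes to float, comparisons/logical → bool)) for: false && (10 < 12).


Operand types: bool && bool
Rule: logical operators take bool operands and yield bool
Result type: bool


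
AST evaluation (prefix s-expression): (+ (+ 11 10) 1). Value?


Evaluate inner: (+ 11 10) = 21
Evaluate root: (+ 21 1) = 22
Result: 22


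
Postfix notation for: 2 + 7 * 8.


* has higher precedence, evaluate 7*8 first
Postfix: 2 7 8 * +


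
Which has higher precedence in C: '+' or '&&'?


'+' is additive (level 9); '&&' is logical AND (level 2)
Higher level binds tighter
'+' has higher precedence than '&&'


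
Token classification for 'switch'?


Pattern: reserved word
Type: KEYWORD


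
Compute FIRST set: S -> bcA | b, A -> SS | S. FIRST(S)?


Per alternative of S: FIRST(bcA) = {b}; FIRST(b) = {b}
FIRST(S) = {b}


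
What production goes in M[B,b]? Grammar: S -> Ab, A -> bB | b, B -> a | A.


For [B, b]: 'b' ∈ FIRST(A)
Entry: B -> A


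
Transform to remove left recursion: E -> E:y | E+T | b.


Left-recursive alternatives: E:y, E+T; non-recursive: b
Introduce E': E -> bE', E' -> :yE' | +TE' | ε


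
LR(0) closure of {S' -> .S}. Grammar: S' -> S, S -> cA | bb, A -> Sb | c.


Start: S' -> .S
For each item with dot before a nonterminal B, add B -> .γ for every B-production
Closure: [S' -> .S, S -> .cA, S -> .bb]


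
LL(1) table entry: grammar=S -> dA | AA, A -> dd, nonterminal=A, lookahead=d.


For [A, d]: 'd' ∈ FIRST(dd)
Entry: A -> dd


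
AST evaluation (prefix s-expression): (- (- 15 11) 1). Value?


Evaluate inner: (- 15 11) = 4
Evaluate root: (- 4 1) = 3
Result: 3


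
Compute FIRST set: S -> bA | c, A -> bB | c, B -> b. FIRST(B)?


Per alternative of B: FIRST(b) = {b}
FIRST(B) = {b}


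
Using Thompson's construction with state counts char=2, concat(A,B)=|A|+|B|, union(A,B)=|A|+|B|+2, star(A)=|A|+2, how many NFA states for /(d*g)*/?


Syntax tree has 2 char leaf(s), 0 union(s), 2 star(s)
chars contribute 2×2 = 4; each union adds +2; each star adds +2
Total: 4 + 0 + 4 = 8 states


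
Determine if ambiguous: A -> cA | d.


right-linear, alternatives start with distinct terminals 'c' vs 'd': unique leftmost derivation
Unambiguous


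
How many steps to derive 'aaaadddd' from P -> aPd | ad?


Derivation: P => aPd => aaPdd => aaaPddd => aaaadddd
Steps: 4


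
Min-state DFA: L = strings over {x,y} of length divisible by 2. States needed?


Track length mod 2: states 0..1, accept at 0
Minimal DFA: 2 states


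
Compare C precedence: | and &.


'&' is bitwise AND (level 5); '|' is bitwise OR (level 3)
Higher level binds tighter
'&' has higher precedence than '|'


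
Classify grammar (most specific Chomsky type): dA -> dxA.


LHS has context (more than one symbol) and |LHS| ≤ |RHS|
Classification: Type 1 (Context-Sensitive)


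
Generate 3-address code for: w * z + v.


Break into single-operator statements:
t1 = w * z
t2 = t1 + v


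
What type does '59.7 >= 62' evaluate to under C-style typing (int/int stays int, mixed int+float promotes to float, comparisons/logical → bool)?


Operand types: float >= int
Rule: comparison yields bool
Result type: bool


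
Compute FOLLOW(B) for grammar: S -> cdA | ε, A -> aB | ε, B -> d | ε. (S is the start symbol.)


$ ∈ FOLLOW(S). For each A -> αBβ: add FIRST(β)\{ε} to FOLLOW(B); if β nullable, add FOLLOW(A).
FOLLOW(B) = {$}


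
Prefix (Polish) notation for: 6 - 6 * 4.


'*' binds tighter: tree is (- 6 (* 6 4))
Prefix: - 6 * 6 4


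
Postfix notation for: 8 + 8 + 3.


Left to right (same or higher precedence on left)
Postfix: 8 8 + 3 +


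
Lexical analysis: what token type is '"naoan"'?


Pattern: double-quoted sequence
Type: STRING_LITERAL


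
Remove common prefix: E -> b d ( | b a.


Common prefix: 'b'
Factored: E -> b E', E' -> d ( | a


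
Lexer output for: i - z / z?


Scan left to right, longest-match per lexeme
Tokens: ID(i), OP(-), ID(z), OP(/), ID(z)


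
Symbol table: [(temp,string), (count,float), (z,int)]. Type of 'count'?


Lookup 'count' → type float


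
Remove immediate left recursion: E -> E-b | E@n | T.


Left-recursive alternatives: E-b, E@n; non-recursive: T
Introduce E': E -> TE', E' -> -bE' | @nE' | ε


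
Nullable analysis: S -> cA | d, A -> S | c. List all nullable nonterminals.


A nonterminal is nullable iff some alternative derives ε (directly, or every symbol in it is nullable)
Nullable: {}


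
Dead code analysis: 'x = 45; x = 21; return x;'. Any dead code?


first assignment to x is overwritten before any read
Dead: 'x = 45'


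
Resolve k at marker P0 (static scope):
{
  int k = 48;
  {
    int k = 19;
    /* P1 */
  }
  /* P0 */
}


k declared in the same block as P0
k = 48


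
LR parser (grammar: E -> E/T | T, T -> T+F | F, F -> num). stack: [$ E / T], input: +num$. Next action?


'+' can extend T; shift to build T -> T+F
Action: shift


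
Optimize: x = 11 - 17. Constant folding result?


11 - 17 = -6 at compile time
Optimized: x = -6


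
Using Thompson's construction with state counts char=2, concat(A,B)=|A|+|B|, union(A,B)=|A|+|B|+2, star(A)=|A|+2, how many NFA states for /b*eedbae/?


Syntax tree has 7 char leaf(s), 0 union(s), 1 star(s)
chars contribute 7×2 = 14; each union adds +2; each star adds +2
Total: 14 + 0 + 2 = 16 states


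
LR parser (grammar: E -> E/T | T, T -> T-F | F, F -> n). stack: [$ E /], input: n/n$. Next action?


no handle ('E/' is not any RHS); shift 'n'
Action: shift


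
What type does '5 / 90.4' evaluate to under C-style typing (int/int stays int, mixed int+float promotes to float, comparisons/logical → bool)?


Operand types: int / float
Rule: mixed int/float promotes to float; int/int stays int
Result type: float


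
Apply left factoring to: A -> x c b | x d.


Common prefix: 'x'
Factored: A -> x A', A' -> c b | d


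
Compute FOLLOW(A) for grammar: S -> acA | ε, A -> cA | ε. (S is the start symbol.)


$ ∈ FOLLOW(S). For each A -> αBβ: add FIRST(β)\{ε} to FOLLOW(B); if β nullable, add FOLLOW(A).
FOLLOW(A) = {$}


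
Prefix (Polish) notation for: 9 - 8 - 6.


left-to-right (same/higher precedence on left): tree is (- (- 9 8) 6)
Prefix: - - 9 8 6


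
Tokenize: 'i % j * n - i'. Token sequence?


Scan left to right, longest-match per lexeme
Tokens: ID(i), OP(%), ID(j), OP(*), ID(n), OP(-), ID(i)


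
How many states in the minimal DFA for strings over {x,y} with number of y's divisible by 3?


Track (count of y) mod 3: states 0..2, accept at 0
Minimal DFA: 3 states


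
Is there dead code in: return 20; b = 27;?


statement follows a return and is unreachable
Dead: 'b = 27'


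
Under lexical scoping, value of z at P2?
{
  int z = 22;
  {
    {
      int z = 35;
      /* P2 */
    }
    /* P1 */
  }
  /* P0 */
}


z declared in the same block as P2
z = 35


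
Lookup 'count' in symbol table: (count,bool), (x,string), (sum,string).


Lookup 'count' → type bool


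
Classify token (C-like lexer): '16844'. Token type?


Pattern: digits only
Type: INTEGER_LITERAL


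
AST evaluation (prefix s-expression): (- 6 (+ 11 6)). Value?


Evaluate inner: (+ 11 6) = 17
Evaluate root: (- 6 17) = -11
Result: -11


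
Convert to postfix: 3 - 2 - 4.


Left to right (same or higher precedence on left)
Postfix: 3 2 - 4 -


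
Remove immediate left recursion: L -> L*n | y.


Left-recursive alternatives: L*n; non-recursive: y
Introduce L': L -> yL', L' -> *nL' | ε


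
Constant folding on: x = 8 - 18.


8 - 18 = -10 at compile time
Optimized: x = -10


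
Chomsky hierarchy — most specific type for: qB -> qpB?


LHS has context (more than one symbol) and |LHS| ≤ |RHS|
Classification: Type 1 (Context-Sensitive)


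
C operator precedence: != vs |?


'!=' is equality (level 6); '|' is bitwise OR (level 3)
Higher level binds tighter
'!=' has higher precedence than '|'


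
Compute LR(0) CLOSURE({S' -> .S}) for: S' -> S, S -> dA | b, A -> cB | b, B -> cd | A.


Start: S' -> .S
For each item with dot before a nonterminal B, add B -> .γ for every B-production
Closure: [S' -> .S, S -> .dA, S -> .b]


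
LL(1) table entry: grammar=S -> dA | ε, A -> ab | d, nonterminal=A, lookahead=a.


For [A, a]: 'a' ∈ FIRST(ab)
Entry: A -> ab


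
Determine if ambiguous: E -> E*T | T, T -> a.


precedence layered via separate nonterminal T: deterministic
Unambiguous


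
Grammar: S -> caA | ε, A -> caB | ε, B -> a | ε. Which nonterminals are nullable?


A nonterminal is nullable iff some alternative derives ε (directly, or every symbol in it is nullable)
Nullable: {A, B, S}


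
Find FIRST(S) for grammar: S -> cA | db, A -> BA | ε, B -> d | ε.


Per alternative of S: FIRST(cA) = {c}; FIRST(db) = {d}
FIRST(S) = {c, d}


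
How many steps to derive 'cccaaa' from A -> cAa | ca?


Derivation: A => cAa => ccAaa => cccaaa
Steps: 3


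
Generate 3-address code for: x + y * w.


Break into single-operator statements:
t1 = y * w
t2 = x + t1


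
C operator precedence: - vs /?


'/' is multiplicative (level 10); '-' is additive (level 9)
Higher level binds tighter
'/' has higher precedence than '-'


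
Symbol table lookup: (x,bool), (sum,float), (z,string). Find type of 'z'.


Lookup 'z' → type string


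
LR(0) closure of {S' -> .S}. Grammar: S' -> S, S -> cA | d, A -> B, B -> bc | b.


Start: S' -> .S
For each item with dot before a nonterminal B, add B -> .γ for every B-production
Closure: [S' -> .S, S -> .cA, S -> .d]


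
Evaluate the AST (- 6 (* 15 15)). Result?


Evaluate inner: (* 15 15) = 225
Evaluate root: (- 6 225) = -219
Result: -219


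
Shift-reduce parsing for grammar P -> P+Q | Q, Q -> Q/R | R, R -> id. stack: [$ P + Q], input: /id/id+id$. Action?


'/' can extend Q; shift to build Q -> Q/R
Action: shift


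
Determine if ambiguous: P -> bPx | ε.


balanced b^n…x^n: each string has a unique parse
Unambiguous


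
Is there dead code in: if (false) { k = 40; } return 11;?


condition is constant false, so the whole block is unreachable
Dead: 'if (false) { k = 40; }'


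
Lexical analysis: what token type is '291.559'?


Pattern: digits with a decimal point
Type: FLOAT_LITERAL


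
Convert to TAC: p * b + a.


Break into single-operator statements:
t1 = p * b
t2 = t1 + a


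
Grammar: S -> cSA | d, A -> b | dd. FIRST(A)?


Per alternative of A: FIRST(b) = {b}; FIRST(dd) = {d}
FIRST(A) = {b, d}


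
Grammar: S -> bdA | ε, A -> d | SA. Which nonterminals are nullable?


A nonterminal is nullable iff some alternative derives ε (directly, or every symbol in it is nullable)
Nullable: {S}


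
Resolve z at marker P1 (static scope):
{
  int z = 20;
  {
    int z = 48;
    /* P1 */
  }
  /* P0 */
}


z declared in the same block as P1
z = 48


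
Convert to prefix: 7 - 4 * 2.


'*' binds tighter: tree is (- 7 (* 4 2))
Prefix: - 7 * 4 2


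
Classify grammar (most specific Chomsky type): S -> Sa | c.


Left-linear: every RHS is a terminal or one nonterminal followed by a terminal
Classification: Type 3 (Regular)


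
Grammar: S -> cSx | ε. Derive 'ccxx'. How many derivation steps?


Derivation: S => cSx => ccSxx => ccxx
Steps: 3


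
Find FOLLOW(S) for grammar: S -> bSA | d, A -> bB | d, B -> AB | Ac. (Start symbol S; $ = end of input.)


$ ∈ FOLLOW(S). For each A -> αBβ: add FIRST(β)\{ε} to FOLLOW(B); if β nullable, add FOLLOW(A).
FOLLOW(S) = {$, b, d}


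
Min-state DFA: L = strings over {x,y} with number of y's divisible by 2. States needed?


Track (count of y) mod 2: states 0..1, accept at 0
Minimal DFA: 2 states


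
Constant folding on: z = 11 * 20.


11 * 20 = 220 at compile time
Optimized: z = 220


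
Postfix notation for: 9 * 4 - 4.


Left to right (same or higher precedence on left)
Postfix: 9 4 * 4 -


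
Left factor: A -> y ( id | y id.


Common prefix: 'y'
Factored: A -> y A', A' -> ( id | id


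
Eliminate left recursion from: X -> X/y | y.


Left-recursive alternatives: X/y; non-recursive: y
Introduce X': X -> yX', X' -> /yX' | ε


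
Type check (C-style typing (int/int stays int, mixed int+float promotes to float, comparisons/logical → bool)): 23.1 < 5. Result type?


Operand types: float < int
Rule: comparison yields bool
Result type: bool


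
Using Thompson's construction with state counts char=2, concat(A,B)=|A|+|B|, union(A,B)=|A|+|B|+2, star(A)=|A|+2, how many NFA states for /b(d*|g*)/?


Syntax tree has 3 char leaf(s), 1 union(s), 2 star(s)
chars contribute 3×2 = 6; each union adds +2; each star adds +2
Total: 6 + 2 + 4 = 12 states


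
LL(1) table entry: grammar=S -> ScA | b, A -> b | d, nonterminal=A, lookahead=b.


For [A, b]: 'b' ∈ FIRST(b)
Entry: A -> b


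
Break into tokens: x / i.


Scan left to right, longest-match per lexeme
Tokens: ID(x), OP(/), ID(i)


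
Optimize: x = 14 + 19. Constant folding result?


14 + 19 = 33 at compile time
Optimized: x = 33


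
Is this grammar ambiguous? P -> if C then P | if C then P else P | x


dangling else: 'if C then if C then x else x' parses two ways
Ambiguous


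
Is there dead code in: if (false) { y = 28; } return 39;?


condition is constant false, so the whole block is unreachable
Dead: 'if (false) { y = 28; }'


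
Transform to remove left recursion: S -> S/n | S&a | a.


Left-recursive alternatives: S/n, S&a; non-recursive: a
Introduce S': S -> aS', S' -> /nS' | &aS' | ε


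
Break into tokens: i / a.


Scan left to right, longest-match per lexeme
Tokens: ID(i), OP(/), ID(a)


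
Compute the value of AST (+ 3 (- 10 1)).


Evaluate inner: (- 10 1) = 9
Evaluate root: (+ 3 9) = 12
Result: 12


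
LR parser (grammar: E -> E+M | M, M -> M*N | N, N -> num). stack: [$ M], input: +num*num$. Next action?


lookahead ∉ {*} so M won't extend; reduce E -> M
Action: reduce (E -> M)


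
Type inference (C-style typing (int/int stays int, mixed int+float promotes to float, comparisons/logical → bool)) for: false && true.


Operand types: bool && bool
Rule: logical operators take bool operands and yield bool
Result type: bool


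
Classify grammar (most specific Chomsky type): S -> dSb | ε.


Single nonterminal LHS, but d^n b^n is not regular
Classification: Type 2 (Context-Free)


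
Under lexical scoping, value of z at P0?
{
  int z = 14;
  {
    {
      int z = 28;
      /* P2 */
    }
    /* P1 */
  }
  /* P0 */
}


z declared in the same block as P0
z = 14


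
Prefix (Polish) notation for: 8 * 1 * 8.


left-to-right (same/higher precedence on left): tree is (* (* 8 1) 8)
Prefix: * * 8 1 8


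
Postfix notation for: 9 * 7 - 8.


Left to right (same or higher precedence on left)
Postfix: 9 7 * 8 -


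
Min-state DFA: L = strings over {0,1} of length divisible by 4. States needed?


Track length mod 4: states 0..3, accept at 0
Minimal DFA: 4 states


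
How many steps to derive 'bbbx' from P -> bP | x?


Derivation: P => bP => bbP => bbbP => bbbx
Steps: 4


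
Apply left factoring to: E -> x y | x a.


Common prefix: 'x'
Factored: E -> x E', E' -> y | a


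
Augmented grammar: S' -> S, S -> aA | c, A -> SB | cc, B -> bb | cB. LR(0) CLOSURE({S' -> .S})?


Start: S' -> .S
For each item with dot before a nonterminal B, add B -> .γ for every B-production
Closure: [S' -> .S, S -> .aA, S -> .c]


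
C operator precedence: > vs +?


'+' is additive (level 9); '>' is relational (level 7)
Higher level binds tighter
'+' has higher precedence than '>'


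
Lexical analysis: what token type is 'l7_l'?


Pattern: letter/underscore followed by alphanumerics, not a keyword
Type: IDENTIFIER


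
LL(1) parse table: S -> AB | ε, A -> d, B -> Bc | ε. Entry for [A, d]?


For [A, d]: 'd' ∈ FIRST(d)
Entry: A -> d


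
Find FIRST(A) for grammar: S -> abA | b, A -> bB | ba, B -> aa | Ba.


Per alternative of A: FIRST(bB) = {b}; FIRST(ba) = {b}
FIRST(A) = {b}


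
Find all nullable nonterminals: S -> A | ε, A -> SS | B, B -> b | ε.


A nonterminal is nullable iff some alternative derives ε (directly, or every symbol in it is nullable)
Nullable: {A, B, S}


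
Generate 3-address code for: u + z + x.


Break into single-operator statements:
t1 = u + z
t2 = t1 + x


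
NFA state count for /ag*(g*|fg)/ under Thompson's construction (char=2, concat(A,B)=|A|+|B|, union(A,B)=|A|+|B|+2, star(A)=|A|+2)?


Syntax tree has 5 char leaf(s), 1 union(s), 2 star(s)
chars contribute 5×2 = 10; each union adds +2; each star adds +2
Total: 10 + 2 + 4 = 16 states


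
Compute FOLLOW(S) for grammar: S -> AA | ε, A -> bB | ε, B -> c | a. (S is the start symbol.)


$ ∈ FOLLOW(S). For each A -> αBβ: add FIRST(β)\{ε} to FOLLOW(B); if β nullable, add FOLLOW(A).
FOLLOW(S) = {$}


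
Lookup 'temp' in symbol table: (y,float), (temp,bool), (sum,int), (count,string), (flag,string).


Lookup 'temp' → type bool


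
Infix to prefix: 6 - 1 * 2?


'*' binds tighter: tree is (- 6 (* 1 2))
Prefix: - 6 * 1 2


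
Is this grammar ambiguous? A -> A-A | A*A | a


'a-a*a' has two parse trees (no precedence encoded between - and *)
Ambiguous


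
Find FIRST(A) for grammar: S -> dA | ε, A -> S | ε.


Per alternative of A: FIRST(S) = {d, ε}; FIRST(ε) = {ε}
FIRST(A) = {d, ε}


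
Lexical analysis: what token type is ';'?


Pattern: delimiter/punctuation
Type: PUNCTUATION


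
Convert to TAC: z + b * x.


Break into single-operator statements:
t1 = b * x
t2 = z + t1


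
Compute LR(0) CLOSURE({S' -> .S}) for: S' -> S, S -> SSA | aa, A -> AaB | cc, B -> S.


Start: S' -> .S
For each item with dot before a nonterminal B, add B -> .γ for every B-production
Closure: [S' -> .S, S -> .SSA, S -> .aa]


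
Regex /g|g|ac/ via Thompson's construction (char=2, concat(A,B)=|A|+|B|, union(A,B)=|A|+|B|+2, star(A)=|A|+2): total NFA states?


Syntax tree has 4 char leaf(s), 2 union(s), 0 star(s)
chars contribute 4×2 = 8; each union adds +2; each star adds +2
Total: 8 + 4 + 0 = 12 states


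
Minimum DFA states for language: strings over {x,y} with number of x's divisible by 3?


Track (count of x) mod 3: states 0..2, accept at 0
Minimal DFA: 3 states


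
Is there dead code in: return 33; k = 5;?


statement follows a return and is unreachable
Dead: 'k = 5'


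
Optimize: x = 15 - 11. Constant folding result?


15 - 11 = 4 at compile time
Optimized: x = 4


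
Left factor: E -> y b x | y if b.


Common prefix: 'y'
Factored: E -> y E', E' -> b x | if b


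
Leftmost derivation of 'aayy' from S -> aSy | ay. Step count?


Derivation: S => aSy => aayy
Steps: 2


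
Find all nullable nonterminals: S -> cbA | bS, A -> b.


A nonterminal is nullable iff some alternative derives ε (directly, or every symbol in it is nullable)
Nullable: {}


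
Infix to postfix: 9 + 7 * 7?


* has higher precedence, evaluate 7*7 first
Postfix: 9 7 7 * +


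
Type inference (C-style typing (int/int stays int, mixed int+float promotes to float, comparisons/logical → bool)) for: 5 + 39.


Operand types: int + int
Rule: mixed int/float promotes to float; int/int stays int
Result type: int


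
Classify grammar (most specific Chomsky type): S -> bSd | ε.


Single nonterminal LHS, but b^n d^n is not regular
Classification: Type 2 (Context-Free)


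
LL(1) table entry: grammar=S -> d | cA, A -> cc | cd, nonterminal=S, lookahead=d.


For [S, d]: 'd' ∈ FIRST(d)
Entry: S -> d


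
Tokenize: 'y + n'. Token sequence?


Scan left to right, longest-match per lexeme
Tokens: ID(y), OP(+), ID(n)


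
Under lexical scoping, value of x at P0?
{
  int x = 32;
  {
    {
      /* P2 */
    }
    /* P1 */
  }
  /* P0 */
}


x declared in the same block as P0
x = 32


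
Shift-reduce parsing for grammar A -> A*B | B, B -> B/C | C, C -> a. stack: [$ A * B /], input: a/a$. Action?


no handle; shift 'a'
Action: shift


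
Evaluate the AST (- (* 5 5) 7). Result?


Evaluate inner: (* 5 5) = 25
Evaluate root: (- 25 7) = 18
Result: 18


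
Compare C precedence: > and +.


'+' is additive (level 9); '>' is relational (level 7)
Higher level binds tighter
'+' has higher precedence than '>'


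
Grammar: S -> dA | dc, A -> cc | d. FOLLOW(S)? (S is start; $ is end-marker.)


$ ∈ FOLLOW(S). For each A -> αBβ: add FIRST(β)\{ε} to FOLLOW(B); if β nullable, add FOLLOW(A).
FOLLOW(S) = {$}


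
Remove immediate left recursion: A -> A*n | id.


Left-recursive alternatives: A*n; non-recursive: id
Introduce A': A -> idA', A' -> *nA' | ε


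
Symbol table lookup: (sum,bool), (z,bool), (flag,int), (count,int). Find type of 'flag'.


Lookup 'flag' → type int


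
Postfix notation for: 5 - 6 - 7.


Left to right (same or higher precedence on left)
Postfix: 5 6 - 7 -


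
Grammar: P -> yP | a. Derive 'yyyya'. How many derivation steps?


Derivation: P => yP => yyP => yyyP => yyyyP => yyyya
Steps: 5


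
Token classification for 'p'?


Pattern: letter/underscore followed by alphanumerics, not a keyword
Type: IDENTIFIER


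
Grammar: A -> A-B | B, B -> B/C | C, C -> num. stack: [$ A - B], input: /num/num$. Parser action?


'/' can extend B; shift to build B -> B/C
Action: shift


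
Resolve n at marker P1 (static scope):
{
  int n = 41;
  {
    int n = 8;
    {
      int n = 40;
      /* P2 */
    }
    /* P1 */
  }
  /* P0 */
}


n declared in the same block as P1
n = 8


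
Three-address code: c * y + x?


Break into single-operator statements:
t1 = c * y
t2 = t1 + x


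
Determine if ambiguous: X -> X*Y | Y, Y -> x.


precedence layered via separate nonterminal Y: deterministic
Unambiguous


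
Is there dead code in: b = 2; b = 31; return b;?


first assignment to b is overwritten before any read
Dead: 'b = 2'


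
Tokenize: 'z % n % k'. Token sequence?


Scan left to right, longest-match per lexeme
Tokens: ID(z), OP(%), ID(n), OP(%), ID(k)


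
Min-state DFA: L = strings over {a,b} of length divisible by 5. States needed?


Track length mod 5: states 0..4, accept at 0
Minimal DFA: 5 states


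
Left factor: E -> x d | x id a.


Common prefix: 'x'
Factored: E -> x E', E' -> d | id a


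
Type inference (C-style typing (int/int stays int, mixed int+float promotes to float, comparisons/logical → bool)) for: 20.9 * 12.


Operand types: float * int
Rule: mixed int/float promotes to float; int/int stays int
Result type: float


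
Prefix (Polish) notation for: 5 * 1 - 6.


left-to-right (same/higher precedence on left): tree is (- (* 5 1) 6)
Prefix: - * 5 1 6


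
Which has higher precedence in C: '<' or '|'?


'<' is relational (level 7); '|' is bitwise OR (level 3)
Higher level binds tighter
'<' has higher precedence than '|'


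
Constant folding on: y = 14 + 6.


14 + 6 = 20 at compile time
Optimized: y = 20


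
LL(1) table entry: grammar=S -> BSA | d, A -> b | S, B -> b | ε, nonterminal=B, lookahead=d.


For [B, d]: ε is nullable and 'd' ∈ FOLLOW(B)
Entry: B -> ε


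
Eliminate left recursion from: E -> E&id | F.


Left-recursive alternatives: E&id; non-recursive: F
Introduce E': E -> FE', E' -> &idE' | ε


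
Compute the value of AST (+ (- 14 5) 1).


Evaluate inner: (- 14 5) = 9
Evaluate root: (+ 9 1) = 10
Result: 10


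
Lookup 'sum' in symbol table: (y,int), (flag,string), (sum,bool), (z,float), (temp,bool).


Lookup 'sum' → type bool


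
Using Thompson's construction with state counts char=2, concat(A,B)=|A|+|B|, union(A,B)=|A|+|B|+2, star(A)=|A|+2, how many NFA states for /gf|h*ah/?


Syntax tree has 5 char leaf(s), 1 union(s), 1 star(s)
chars contribute 5×2 = 10; each union adds +2; each star adds +2
Total: 10 + 2 + 2 = 14 states


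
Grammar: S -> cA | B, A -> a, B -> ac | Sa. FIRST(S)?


Per alternative of S: FIRST(cA) = {c}; FIRST(B) = {a, c}
FIRST(S) = {a, c}


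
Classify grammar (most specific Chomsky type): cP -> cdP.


LHS has context (more than one symbol) and |LHS| ≤ |RHS|
Classification: Type 1 (Context-Sensitive)


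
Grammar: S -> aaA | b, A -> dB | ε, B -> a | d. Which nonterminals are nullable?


A nonterminal is nullable iff some alternative derives ε (directly, or every symbol in it is nullable)
Nullable: {A}


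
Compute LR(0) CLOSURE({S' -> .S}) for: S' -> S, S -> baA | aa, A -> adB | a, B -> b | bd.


Start: S' -> .S
For each item with dot before a nonterminal B, add B -> .γ for every B-production
Closure: [S' -> .S, S -> .baA, S -> .aa]


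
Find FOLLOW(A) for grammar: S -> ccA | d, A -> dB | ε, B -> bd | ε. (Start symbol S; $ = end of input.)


$ ∈ FOLLOW(S). For each A -> αBβ: add FIRST(β)\{ε} to FOLLOW(B); if β nullable, add FOLLOW(A).
FOLLOW(A) = {$}


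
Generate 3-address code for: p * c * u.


Break into single-operator statements:
t1 = p * c
t2 = t1 * u


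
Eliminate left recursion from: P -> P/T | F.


Left-recursive alternatives: P/T; non-recursive: F
Introduce P': P -> FP', P' -> /TP' | ε


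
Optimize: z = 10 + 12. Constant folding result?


10 + 12 = 22 at compile time
Optimized: z = 22


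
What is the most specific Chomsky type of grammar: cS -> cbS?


LHS has context (more than one symbol) and |LHS| ≤ |RHS|
Classification: Type 1 (Context-Sensitive)


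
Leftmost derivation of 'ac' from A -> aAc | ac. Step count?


Derivation: A => ac
Steps: 1


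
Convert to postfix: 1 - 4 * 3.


* has higher precedence, evaluate 4*3 first
Postfix: 1 4 3 * -


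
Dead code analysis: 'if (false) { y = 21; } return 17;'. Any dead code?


condition is constant false, so the whole block is unreachable
Dead: 'if (false) { y = 21; }'


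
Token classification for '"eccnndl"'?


Pattern: double-quoted sequence
Type: STRING_LITERAL


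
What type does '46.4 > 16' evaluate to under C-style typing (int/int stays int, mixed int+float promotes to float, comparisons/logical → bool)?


Operand types: float > int
Rule: comparison yields bool
Result type: bool


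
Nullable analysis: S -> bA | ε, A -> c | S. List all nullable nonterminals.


A nonterminal is nullable iff some alternative derives ε (directly, or every symbol in it is nullable)
Nullable: {A, S}


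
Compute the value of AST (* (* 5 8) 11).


Evaluate inner: (* 5 8) = 40
Evaluate root: (* 40 11) = 440
Result: 440


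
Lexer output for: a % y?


Scan left to right, longest-match per lexeme
Tokens: ID(a), OP(%), ID(y)


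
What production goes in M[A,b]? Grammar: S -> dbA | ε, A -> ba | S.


For [A, b]: 'b' ∈ FIRST(ba)
Entry: A -> ba


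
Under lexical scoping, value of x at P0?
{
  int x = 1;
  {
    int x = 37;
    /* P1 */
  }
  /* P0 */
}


x declared in the same block as P0
x = 1


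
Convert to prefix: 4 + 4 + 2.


left-to-right (same/higher precedence on left): tree is (+ (+ 4 4) 2)
Prefix: + + 4 4 2


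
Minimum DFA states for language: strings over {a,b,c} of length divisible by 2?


Track length mod 2: states 0..1, accept at 0
Minimal DFA: 2 states


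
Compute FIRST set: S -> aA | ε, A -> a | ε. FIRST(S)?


Per alternative of S: FIRST(aA) = {a}; FIRST(ε) = {ε}
FIRST(S) = {a, ε}


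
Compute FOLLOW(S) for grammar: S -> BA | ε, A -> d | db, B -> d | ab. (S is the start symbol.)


$ ∈ FOLLOW(S). For each A -> αBβ: add FIRST(β)\{ε} to FOLLOW(B); if β nullable, add FOLLOW(A).
FOLLOW(S) = {$}


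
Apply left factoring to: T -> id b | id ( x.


Common prefix: 'id'
Factored: T -> id T', T' -> b | ( x


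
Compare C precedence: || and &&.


'&&' is logical AND (level 2); '||' is logical OR (level 1)
Higher level binds tighter
'&&' has higher precedence than '||'


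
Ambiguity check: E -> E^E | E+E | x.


'x^x+x' has two parse trees (no precedence encoded between ^ and +)
Ambiguous


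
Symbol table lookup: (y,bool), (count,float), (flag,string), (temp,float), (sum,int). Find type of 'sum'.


Lookup 'sum' → type int


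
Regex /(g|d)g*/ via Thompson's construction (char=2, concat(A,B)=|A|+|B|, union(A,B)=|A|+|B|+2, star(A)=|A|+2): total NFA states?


Syntax tree has 3 char leaf(s), 1 union(s), 1 star(s)
chars contribute 3×2 = 6; each union adds +2; each star adds +2
Total: 6 + 2 + 2 = 10 states


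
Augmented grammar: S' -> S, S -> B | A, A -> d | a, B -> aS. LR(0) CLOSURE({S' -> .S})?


Start: S' -> .S
For each item with dot before a nonterminal B, add B -> .γ for every B-production
Closure: [S' -> .S, S -> .B, S -> .A, B -> .aS, A -> .d, A -> .a]


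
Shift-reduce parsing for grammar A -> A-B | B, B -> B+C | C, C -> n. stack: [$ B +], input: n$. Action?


no handle; shift 'n'
Action: shift


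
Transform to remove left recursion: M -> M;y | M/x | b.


Left-recursive alternatives: M;y, M/x; non-recursive: b
Introduce M': M -> bM', M' -> ;yM' | /xM' | ε


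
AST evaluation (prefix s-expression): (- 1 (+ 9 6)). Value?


Evaluate inner: (+ 9 6) = 15
Evaluate root: (- 1 15) = -14
Result: -14


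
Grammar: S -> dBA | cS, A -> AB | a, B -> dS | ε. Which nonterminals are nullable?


A nonterminal is nullable iff some alternative derives ε (directly, or every symbol in it is nullable)
Nullable: {B}


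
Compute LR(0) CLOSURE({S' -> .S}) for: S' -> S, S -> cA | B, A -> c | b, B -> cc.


Start: S' -> .S
For each item with dot before a nonterminal B, add B -> .γ for every B-production
Closure: [S' -> .S, S -> .cA, S -> .B, B -> .cc]


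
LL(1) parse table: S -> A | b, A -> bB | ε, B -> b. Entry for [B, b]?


For [B, b]: 'b' ∈ FIRST(b)
Entry: B -> b


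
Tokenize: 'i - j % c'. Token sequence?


Scan left to right, longest-match per lexeme
Tokens: ID(i), OP(-), ID(j), OP(%), ID(c)


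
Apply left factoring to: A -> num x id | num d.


Common prefix: 'num'
Factored: A -> num A', A' -> x id | d


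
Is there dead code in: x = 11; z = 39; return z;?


x is assigned but never read
Dead: 'x = 11'


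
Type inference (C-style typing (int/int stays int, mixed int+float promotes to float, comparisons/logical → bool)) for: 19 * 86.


Operand types: int * int
Rule: mixed int/float promotes to float; int/int stays int
Result type: int


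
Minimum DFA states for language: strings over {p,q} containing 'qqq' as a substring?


KMP-style automaton: 3 progress states + 1 absorbing accept = 4
Minimal DFA: 4 states


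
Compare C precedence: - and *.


'*' is multiplicative (level 10); '-' is additive (level 9)
Higher level binds tighter
'*' has higher precedence than '-'


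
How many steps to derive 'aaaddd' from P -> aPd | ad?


Derivation: P => aPd => aaPdd => aaaddd
Steps: 3


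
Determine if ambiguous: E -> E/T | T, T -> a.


precedence layered via separate nonterminal T: deterministic
Unambiguous


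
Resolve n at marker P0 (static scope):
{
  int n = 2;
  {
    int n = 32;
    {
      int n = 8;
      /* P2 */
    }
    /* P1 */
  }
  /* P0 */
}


n declared in the same block as P0
n = 2


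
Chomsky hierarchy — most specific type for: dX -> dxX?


LHS has context (more than one symbol) and |LHS| ≤ |RHS|
Classification: Type 1 (Context-Sensitive)


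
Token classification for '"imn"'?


Pattern: double-quoted sequence
Type: STRING_LITERAL


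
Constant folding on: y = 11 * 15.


11 * 15 = 165 at compile time
Optimized: y = 165


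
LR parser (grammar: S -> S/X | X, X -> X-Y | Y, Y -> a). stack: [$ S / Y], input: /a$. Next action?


'Y' (not preceded by X-) is the handle for X -> Y
Action: reduce (X -> Y)


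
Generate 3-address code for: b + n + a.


Break into single-operator statements:
t1 = b + n
t2 = t1 + a


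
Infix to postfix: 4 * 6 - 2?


Left to right (same or higher precedence on left)
Postfix: 4 6 * 2 -


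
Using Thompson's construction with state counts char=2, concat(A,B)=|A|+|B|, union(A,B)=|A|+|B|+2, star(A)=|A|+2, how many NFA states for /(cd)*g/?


Syntax tree has 3 char leaf(s), 0 union(s), 1 star(s)
chars contribute 3×2 = 6; each union adds +2; each star adds +2
Total: 6 + 0 + 2 = 8 states


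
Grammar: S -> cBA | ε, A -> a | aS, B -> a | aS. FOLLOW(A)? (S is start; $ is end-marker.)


$ ∈ FOLLOW(S). For each A -> αBβ: add FIRST(β)\{ε} to FOLLOW(B); if β nullable, add FOLLOW(A).
FOLLOW(A) = {$, a}
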